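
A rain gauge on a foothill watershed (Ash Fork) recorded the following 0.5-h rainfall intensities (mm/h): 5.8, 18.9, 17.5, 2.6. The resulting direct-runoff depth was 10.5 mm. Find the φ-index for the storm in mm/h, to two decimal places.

φ ≈ 7.70 mm/h

Only the 2 blocks with intensity above φ contribute runoff: 18.9, 17.5 mm/h.
Σ(I−φ)·Δt = d  ⇒  (18.9+17.5 − 2φ)·0.5 = 10.5
φ = (36.40 − 10.5/0.5) / 2 = 7.70 mm/h.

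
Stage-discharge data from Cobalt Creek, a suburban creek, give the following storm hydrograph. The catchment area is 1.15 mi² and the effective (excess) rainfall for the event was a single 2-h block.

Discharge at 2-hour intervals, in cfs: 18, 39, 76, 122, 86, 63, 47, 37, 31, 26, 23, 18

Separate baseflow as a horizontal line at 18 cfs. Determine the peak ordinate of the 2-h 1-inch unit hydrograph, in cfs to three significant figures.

Direct runoff: 0.0, 21.0, 58.0, 104.0, 68.0, 45.0, 29.0, 19.0, 13.0, 8.0, 5.0, 0.0 cfs; ΣQ_DR = 370.0 cfs, peak = 104.0 cfs.
Runoff depth d = ΣQ_DR·Δt / A = 370.0 × 7200 / (1.15 mi²) = 0.9971 in.
The 1-inch UH is the DRH scaled by (1 in)/d, so U_p = 104.0 × 1/0.9971 = 104 cfs.

U_p ≈ 104 cfs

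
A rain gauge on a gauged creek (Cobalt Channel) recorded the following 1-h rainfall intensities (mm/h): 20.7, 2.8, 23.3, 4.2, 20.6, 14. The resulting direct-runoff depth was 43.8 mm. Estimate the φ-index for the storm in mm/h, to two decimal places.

φ ≈ 8.70 mm/h

Only the 4 blocks with intensity above φ contribute runoff: 20.7, 23.3, 20.6, 14 mm/h.
Σ(I−φ)·Δt = d  ⇒  (20.7+23.3+20.6+14 − 4φ)·1 = 43.8
φ = (78.60 − 43.8/1) / 4 = 8.70 mm/h.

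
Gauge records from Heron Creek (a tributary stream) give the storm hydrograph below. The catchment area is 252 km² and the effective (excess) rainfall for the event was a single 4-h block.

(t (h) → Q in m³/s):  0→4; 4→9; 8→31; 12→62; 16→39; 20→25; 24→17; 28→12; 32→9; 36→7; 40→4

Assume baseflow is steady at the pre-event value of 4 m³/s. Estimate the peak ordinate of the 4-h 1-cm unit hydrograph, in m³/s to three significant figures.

Direct runoff: 0.0, 5.0, 27.0, 58.0, 35.0, 21.0, 13.0, 8.0, 5.0, 3.0, 0.0 m³/s; ΣQ_DR = 175.0 m³/s, peak = 58.0 m³/s.
Runoff depth d = ΣQ_DR·Δt / A = 175.0 × 14400 / (252 km²) = 10.00 mm.
The 1-cm UH is the DRH scaled by (10 mm)/d, so U_p = 58.0 × 10/10.00 = 58.0 m³/s.

U_p ≈ 58.0 m³/s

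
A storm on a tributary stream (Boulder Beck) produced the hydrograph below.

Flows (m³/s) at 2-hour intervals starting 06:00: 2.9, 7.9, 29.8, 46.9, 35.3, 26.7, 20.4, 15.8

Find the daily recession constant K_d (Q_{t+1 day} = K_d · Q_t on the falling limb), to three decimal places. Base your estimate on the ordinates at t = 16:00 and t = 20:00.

Between t = 16:00 and t = 20:00 the flow falls from 26.7 to 15.8 m³/s over 2×2 h = 4 h.
Per-interval ratio K = (15.8/26.7)^(1/2) = 0.7693; K_d = K^(24/2) = 0.043.

K_d ≈ 0.043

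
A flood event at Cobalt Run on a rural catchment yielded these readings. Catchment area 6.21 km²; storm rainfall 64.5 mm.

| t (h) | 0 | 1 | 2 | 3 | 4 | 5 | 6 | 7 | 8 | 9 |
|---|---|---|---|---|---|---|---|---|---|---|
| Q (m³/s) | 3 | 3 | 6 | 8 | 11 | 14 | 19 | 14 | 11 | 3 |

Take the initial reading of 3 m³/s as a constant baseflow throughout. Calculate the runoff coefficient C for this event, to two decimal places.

ΣQ_DR = 62.00 m³/s; V = ΣQ_DR·Δt = 2.232 × 10^5 m³.
Runoff depth d = V / A = 35.94 mm.
C = d / P = 35.94 / 64.5 = 0.56.

C ≈ 0.56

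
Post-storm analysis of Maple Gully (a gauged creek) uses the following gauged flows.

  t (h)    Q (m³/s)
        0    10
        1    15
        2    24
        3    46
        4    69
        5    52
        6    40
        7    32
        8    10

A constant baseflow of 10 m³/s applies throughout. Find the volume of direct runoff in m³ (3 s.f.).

Direct-runoff ordinates (Q − Q_b): 0.0, 5.0, 14.0, 36.0, 59.0, 42.0, 30.0, 22.0, 0.0 m³/s.
ΣQ_DR = 208.0 m³/s.
With Δt = 1 h = 3600 s, V = ΣQ_DR · Δt = 208.0 × 3600 = 7.49 × 10^5 m³.

V ≈ 7.49 × 10^5 m³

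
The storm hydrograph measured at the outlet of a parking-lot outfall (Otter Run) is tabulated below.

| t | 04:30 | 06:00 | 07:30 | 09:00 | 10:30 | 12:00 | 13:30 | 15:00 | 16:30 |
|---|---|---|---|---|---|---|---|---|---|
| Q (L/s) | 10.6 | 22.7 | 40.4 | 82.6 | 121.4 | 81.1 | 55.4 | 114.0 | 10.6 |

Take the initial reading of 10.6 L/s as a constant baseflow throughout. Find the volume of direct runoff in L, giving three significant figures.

V ≈ 2.39 × 10^6 L

Direct-runoff ordinates (Q − Q_b): 0.0, 12.1, 29.8, 72.0, 110.8, 70.5, 44.8, 103.4, 0.0 L/s.
ΣQ_DR = 443.4 L/s.
With Δt = 1.5 h = 5400 s, V = ΣQ_DR · Δt = 443.4 × 5400 = 2.39 × 10^6 L.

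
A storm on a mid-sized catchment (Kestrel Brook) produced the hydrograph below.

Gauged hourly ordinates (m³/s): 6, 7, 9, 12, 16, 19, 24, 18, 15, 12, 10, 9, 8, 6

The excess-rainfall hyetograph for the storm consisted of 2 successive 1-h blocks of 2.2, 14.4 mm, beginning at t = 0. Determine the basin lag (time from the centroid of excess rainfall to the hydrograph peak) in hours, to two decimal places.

t_L ≈ 4.63 h

Centroid of excess rainfall: t_c = Σ P_i·t̄_i / ΣP_i = 1.3675 h (block centres at 0.5, 1.5 h).
Hydrograph peak occurs at t = 6 h, so basin lag t_L = 6 − 1.3675 = 4.63 h.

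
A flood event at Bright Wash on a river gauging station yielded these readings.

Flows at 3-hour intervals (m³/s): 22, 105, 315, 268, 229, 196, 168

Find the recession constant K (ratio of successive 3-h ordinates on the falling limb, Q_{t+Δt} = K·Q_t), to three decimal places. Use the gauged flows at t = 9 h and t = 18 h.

K ≈ 0.856

Using the recession-limb readings at t = 9 h and t = 18 h: Q falls from 268 to 168 m³/s over 3 intervals.
K = (Q₂/Q₁)^(1/3) = (168/268)^(1/3) = 0.856.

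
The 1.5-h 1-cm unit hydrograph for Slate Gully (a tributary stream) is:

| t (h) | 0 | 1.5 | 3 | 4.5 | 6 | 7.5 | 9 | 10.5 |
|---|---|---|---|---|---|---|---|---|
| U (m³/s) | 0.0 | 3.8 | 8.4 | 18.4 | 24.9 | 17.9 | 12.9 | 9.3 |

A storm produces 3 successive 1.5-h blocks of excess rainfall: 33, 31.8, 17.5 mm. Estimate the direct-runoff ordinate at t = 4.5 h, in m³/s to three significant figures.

Q ≈ 94.1 m³/s

By discrete convolution, Q_j = Σ (P_i / 10 mm) · U_{j−i}.
At t = 4.5 h (j=3): Q = (33/10)·18.4 + (31.8/10)·8.4 + (17.5/10)·3.8 = 94.1 m³/s.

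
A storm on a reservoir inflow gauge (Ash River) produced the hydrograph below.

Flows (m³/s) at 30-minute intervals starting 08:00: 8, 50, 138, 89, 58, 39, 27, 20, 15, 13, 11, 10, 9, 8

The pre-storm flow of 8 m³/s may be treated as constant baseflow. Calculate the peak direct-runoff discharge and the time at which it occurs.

Q_p = 130.0 m³/s at t = 09:00

Subtracting baseflow gives direct-runoff ordinates: 0.0, 42.0, 130.0, 81.0, 50.0, 31.0, 19.0, 12.0, 7.0, 5.0, 3.0, 2.0, 1.0, 0.0 m³/s.
The maximum is 130.0 m³/s, occurring at the reading for t = 09:00.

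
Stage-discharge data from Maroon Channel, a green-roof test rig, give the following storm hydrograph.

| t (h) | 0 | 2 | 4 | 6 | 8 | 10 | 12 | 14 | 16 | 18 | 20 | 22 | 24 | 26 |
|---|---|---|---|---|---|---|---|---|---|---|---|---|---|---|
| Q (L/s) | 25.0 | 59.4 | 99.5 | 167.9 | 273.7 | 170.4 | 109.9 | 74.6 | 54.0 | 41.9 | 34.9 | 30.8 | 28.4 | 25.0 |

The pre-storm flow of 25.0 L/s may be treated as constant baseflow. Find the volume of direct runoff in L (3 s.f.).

V ≈ 6.09 × 10^6 L

Direct-runoff ordinates (Q − Q_b): 0.0, 34.4, 74.5, 142.9, 248.7, 145.4, 84.9, 49.6, 29.0, 16.9, 9.9, 5.8, 3.4, 0.0 L/s.
ΣQ_DR = 845.4 L/s.
With Δt = 2 h = 7200 s, V = ΣQ_DR · Δt = 845.4 × 7200 = 6.09 × 10^6 L.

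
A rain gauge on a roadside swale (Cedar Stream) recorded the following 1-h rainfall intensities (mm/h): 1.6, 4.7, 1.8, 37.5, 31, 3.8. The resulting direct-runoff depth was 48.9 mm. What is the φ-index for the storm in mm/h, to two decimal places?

φ ≈ 9.80 mm/h

Only the 2 blocks with intensity above φ contribute runoff: 37.5, 31 mm/h.
Σ(I−φ)·Δt = d  ⇒  (37.5+31 − 2φ)·1 = 48.9
φ = (68.50 − 48.9/1) / 2 = 9.80 mm/h.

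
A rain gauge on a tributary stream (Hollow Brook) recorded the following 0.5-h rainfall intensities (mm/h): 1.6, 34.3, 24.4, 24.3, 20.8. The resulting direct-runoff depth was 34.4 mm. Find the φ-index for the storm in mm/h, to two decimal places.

Only the 4 blocks with intensity above φ contribute runoff: 34.3, 24.4, 24.3, 20.8 mm/h.
Σ(I−φ)·Δt = d  ⇒  (34.3+24.4+24.3+20.8 − 4φ)·0.5 = 34.4
φ = (103.8 − 34.4/0.5) / 4 = 8.75 mm/h.

φ ≈ 8.75 mm/h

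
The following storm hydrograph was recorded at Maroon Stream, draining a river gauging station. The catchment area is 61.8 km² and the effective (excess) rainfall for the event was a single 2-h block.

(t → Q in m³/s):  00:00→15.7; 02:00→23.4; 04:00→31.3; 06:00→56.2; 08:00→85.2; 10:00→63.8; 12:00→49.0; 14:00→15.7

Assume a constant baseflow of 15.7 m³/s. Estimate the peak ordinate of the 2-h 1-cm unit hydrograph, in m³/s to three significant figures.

Direct runoff: 0.0, 7.7, 15.6, 40.5, 69.5, 48.1, 33.3, 0.0 m³/s; ΣQ_DR = 214.7 m³/s, peak = 69.5 m³/s.
Runoff depth d = ΣQ_DR·Δt / A = 214.7 × 7200 / (61.8 km²) = 25.01 mm.
The 1-cm UH is the DRH scaled by (10 mm)/d, so U_p = 69.5 × 10/25.01 = 27.8 m³/s.

U_p ≈ 27.8 m³/s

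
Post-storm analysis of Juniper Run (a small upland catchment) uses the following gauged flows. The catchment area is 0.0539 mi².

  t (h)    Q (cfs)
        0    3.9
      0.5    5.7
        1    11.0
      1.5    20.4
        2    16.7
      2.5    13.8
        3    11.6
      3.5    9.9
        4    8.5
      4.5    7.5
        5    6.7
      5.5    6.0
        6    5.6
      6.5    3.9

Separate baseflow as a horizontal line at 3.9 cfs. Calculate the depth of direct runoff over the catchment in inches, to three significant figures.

d ≈ 1.10 in

Direct runoff: 0.0, 1.8, 7.1, 16.5, 12.8, 9.9, 7.7, 6.0, 4.6, 3.6, 2.8, 2.1, 1.7, 0.0 cfs; ΣQ_DR = 76.60 cfs.
V = ΣQ_DR · Δt = 76.60 × 1800 s = 1.379 × 10^5 ft³.
Over A = 0.0539 mi², depth = V / A = 1.10 in.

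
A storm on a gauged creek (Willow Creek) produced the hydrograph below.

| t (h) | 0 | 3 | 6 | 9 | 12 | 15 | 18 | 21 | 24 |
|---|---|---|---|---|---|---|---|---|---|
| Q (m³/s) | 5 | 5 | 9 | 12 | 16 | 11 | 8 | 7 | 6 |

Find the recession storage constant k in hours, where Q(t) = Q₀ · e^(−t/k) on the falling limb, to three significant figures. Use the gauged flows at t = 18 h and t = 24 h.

k ≈ 20.9 h

On the falling limb, Q drops from 8 to 6 m³/s between t = 18 h and t = 24 h (Δt = 6 h).
k = −Δt / ln(Q₂/Q₁) = −6 / ln(6/8) = 20.9 h.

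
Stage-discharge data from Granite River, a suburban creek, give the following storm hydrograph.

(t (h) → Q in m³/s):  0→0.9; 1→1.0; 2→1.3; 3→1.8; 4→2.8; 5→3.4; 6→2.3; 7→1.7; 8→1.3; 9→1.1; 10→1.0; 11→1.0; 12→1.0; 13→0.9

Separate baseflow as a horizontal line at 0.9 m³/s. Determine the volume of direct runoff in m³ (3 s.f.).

Direct-runoff ordinates (Q − Q_b): 0.0, 0.1, 0.4, 0.9, 1.9, 2.5, 1.4, 0.8, 0.4, 0.2, 0.1, 0.1, 0.1, 0.0 m³/s.
ΣQ_DR = 8.900 m³/s.
With Δt = 1 h = 3600 s, V = ΣQ_DR · Δt = 8.900 × 3600 = 32000 m³.

V ≈ 32000 m³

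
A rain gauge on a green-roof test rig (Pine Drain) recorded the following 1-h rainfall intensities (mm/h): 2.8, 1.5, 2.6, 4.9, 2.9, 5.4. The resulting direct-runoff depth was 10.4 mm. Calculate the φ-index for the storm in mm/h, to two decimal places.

φ ≈ 1.64 mm/h

Only the 5 blocks with intensity above φ contribute runoff: 2.8, 2.6, 4.9, 2.9, 5.4 mm/h.
Σ(I−φ)·Δt = d  ⇒  (2.8+2.6+4.9+2.9+5.4 − 5φ)·1 = 10.4
φ = (18.60 − 10.4/1) / 5 = 1.64 mm/h.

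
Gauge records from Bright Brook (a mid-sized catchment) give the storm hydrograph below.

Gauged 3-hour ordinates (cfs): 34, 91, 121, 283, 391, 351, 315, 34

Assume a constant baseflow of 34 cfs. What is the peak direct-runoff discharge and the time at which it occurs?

Q_p = 357.0 cfs at t = 12 h

Subtracting baseflow gives direct-runoff ordinates: 0.0, 57.0, 87.0, 249.0, 357.0, 317.0, 281.0, 0.0 cfs.
The maximum is 357.0 cfs, occurring at the reading for t = 12 h.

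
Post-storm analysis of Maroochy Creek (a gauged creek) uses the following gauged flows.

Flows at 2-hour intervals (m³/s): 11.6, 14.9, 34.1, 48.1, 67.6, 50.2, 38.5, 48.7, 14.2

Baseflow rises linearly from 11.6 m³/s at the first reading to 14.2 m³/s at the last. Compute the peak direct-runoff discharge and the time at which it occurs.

Subtracting baseflow gives direct-runoff ordinates: 0.00, 2.98, 21.85, 35.52, 54.70, 36.98, 24.95, 34.83, 0.00 m³/s.
The maximum is 54.70 m³/s, occurring at the reading for t = 8 h.

Q_p = 54.70 m³/s at t = 8 h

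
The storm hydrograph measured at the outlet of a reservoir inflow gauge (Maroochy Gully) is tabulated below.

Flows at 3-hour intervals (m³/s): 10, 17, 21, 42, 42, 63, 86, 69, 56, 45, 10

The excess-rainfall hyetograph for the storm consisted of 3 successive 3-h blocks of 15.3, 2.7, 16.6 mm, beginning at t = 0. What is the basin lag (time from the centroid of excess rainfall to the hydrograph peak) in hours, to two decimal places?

t_L ≈ 13.39 h

Centroid of excess rainfall: t_c = Σ P_i·t̄_i / ΣP_i = 4.6127 h (block centres at 1.5, 4.5, 7.5 h).
Hydrograph peak occurs at t = 18 h, so basin lag t_L = 18 − 4.6127 = 13.39 h.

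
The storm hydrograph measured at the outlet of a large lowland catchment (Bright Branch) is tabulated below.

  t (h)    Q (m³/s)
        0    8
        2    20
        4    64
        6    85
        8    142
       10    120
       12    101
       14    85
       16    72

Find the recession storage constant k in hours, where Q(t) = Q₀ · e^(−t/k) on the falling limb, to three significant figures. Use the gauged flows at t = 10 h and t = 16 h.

k ≈ 11.7 h

On the falling limb, Q drops from 120 to 72 m³/s between t = 10 h and t = 16 h (Δt = 6 h).
k = −Δt / ln(Q₂/Q₁) = −6 / ln(72/120) = 11.7 h.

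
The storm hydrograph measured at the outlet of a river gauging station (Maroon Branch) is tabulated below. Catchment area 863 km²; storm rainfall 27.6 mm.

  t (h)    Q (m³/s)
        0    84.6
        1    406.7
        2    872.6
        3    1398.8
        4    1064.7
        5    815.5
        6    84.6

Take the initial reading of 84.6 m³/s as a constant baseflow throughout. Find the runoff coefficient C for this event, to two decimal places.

ΣQ_DR = 4135 m³/s; V = ΣQ_DR·Δt = 1.489 × 10^7 m³.
Runoff depth d = V / A = 17.25 mm.
C = d / P = 17.25 / 27.6 = 0.63.

C ≈ 0.63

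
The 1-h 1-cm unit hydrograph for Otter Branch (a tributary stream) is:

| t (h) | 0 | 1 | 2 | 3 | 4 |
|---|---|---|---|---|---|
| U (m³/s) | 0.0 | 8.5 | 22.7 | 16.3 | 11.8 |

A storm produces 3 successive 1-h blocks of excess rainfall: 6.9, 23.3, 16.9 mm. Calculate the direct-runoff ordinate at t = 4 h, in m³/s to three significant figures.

By discrete convolution, Q_j = Σ (P_i / 10 mm) · U_{j−i}.
At t = 4 h (j=4): Q = (6.9/10)·11.8 + (23.3/10)·16.3 + (16.9/10)·22.7 = 84.5 m³/s.

Q ≈ 84.5 m³/s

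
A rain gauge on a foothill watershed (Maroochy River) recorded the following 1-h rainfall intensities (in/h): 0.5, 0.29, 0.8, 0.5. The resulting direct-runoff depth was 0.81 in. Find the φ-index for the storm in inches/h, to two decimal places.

φ ≈ 0.33 in/h

Only the 3 blocks with intensity above φ contribute runoff: 0.5, 0.8, 0.5 in/h.
Σ(I−φ)·Δt = d  ⇒  (0.5+0.8+0.5 − 3φ)·1 = 0.81
φ = (1.800 − 0.81/1) / 3 = 0.33 in/h.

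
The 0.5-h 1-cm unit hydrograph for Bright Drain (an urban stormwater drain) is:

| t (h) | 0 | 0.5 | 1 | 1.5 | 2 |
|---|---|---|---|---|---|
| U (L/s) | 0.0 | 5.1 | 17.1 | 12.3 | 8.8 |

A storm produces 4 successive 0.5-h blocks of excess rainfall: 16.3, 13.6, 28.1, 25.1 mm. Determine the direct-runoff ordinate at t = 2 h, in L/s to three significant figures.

By discrete convolution, Q_j = Σ (P_i / 10 mm) · U_{j−i}.
At t = 2 h (j=4): Q = (16.3/10)·8.8 + (13.6/10)·12.3 + (28.1/10)·17.1 + (25.1/10)·5.1 = 91.9 L/s.

Q ≈ 91.9 L/s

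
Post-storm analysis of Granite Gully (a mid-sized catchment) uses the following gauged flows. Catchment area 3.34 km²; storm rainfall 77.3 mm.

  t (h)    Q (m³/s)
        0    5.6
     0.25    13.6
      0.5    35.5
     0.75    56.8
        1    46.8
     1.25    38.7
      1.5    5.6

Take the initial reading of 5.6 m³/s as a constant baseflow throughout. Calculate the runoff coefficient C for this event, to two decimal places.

C ≈ 0.57

ΣQ_DR = 163.4 m³/s; V = ΣQ_DR·Δt = 1.471 × 10^5 m³.
Runoff depth d = V / A = 44.03 mm.
C = d / P = 44.03 / 77.3 = 0.57.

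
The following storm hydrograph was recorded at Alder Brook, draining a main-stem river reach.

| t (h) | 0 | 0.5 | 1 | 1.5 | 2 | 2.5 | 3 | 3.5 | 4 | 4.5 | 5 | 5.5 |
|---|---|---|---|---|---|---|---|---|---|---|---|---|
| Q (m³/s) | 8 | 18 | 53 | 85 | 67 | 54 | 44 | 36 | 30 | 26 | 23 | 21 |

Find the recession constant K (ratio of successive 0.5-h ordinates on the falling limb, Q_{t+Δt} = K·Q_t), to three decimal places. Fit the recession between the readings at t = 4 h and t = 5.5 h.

Using the recession-limb readings at t = 4 h and t = 5.5 h: Q falls from 30 to 21 m³/s over 3 intervals.
K = (Q₂/Q₁)^(1/3) = (21/30)^(1/3) = 0.888.

K ≈ 0.888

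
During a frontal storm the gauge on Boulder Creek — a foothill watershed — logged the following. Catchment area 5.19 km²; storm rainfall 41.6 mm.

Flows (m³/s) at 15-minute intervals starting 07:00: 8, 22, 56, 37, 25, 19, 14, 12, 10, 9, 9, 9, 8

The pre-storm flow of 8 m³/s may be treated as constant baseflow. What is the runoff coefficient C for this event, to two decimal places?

ΣQ_DR = 134.0 m³/s; V = ΣQ_DR·Δt = 1.206 × 10^5 m³.
Runoff depth d = V / A = 23.24 mm.
C = d / P = 23.24 / 41.6 = 0.56.

C ≈ 0.56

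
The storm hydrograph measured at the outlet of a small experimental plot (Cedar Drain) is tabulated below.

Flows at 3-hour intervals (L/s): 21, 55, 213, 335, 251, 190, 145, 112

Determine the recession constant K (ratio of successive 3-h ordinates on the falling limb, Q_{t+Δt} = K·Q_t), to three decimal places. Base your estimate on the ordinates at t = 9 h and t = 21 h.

K ≈ 0.760

Using the recession-limb readings at t = 9 h and t = 21 h: Q falls from 335 to 112 L/s over 4 intervals.
K = (Q₂/Q₁)^(1/4) = (112/335)^(1/4) = 0.760.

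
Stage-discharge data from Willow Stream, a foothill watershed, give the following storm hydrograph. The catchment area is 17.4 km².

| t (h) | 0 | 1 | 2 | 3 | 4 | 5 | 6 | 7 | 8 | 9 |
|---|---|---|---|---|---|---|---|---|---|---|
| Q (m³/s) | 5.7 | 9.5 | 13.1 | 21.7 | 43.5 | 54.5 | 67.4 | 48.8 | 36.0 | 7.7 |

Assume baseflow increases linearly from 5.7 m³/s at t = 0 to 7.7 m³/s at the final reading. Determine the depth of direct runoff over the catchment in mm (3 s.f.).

d ≈ 49.8 mm

Direct runoff: 0.00, 3.58, 6.96, 15.33, 36.91, 47.69, 60.37, 41.54, 28.52, 0.00 m³/s; ΣQ_DR = 240.9 m³/s.
V = ΣQ_DR · Δt = 240.9 × 3600 s = 8.672 × 10^5 m³.
Over A = 17.4 km², depth = V / A = 49.8 mm.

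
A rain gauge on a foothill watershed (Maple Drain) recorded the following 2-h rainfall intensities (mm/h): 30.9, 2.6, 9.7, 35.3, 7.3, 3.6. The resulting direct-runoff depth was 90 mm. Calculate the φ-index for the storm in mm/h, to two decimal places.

φ ≈ 10.60 mm/h

Only the 2 blocks with intensity above φ contribute runoff: 30.9, 35.3 mm/h.
Σ(I−φ)·Δt = d  ⇒  (30.9+35.3 − 2φ)·2 = 90
φ = (66.20 − 90/2) / 2 = 10.60 mm/h.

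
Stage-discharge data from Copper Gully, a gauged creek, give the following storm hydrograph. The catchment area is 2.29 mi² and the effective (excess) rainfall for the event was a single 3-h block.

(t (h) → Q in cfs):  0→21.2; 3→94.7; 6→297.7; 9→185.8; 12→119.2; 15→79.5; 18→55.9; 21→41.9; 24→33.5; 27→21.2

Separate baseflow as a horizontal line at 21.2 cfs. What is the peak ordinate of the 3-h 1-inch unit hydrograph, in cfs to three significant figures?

Direct runoff: 0.0, 73.5, 276.5, 164.6, 98.0, 58.3, 34.7, 20.7, 12.3, 0.0 cfs; ΣQ_DR = 738.6 cfs, peak = 276.5 cfs.
Runoff depth d = ΣQ_DR·Δt / A = 738.6 × 10800 / (2.29 mi²) = 1.499 in.
The 1-inch UH is the DRH scaled by (1 in)/d, so U_p = 276.5 × 1/1.499 = 184 cfs.

U_p ≈ 184 cfs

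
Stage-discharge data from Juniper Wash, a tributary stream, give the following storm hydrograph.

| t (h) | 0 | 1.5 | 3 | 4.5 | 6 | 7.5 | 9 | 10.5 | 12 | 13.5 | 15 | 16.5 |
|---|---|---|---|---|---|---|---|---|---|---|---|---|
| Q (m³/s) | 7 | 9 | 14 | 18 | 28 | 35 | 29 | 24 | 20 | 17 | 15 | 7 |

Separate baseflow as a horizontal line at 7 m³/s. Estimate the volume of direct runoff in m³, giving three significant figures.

Direct-runoff ordinates (Q − Q_b): 0.0, 2.0, 7.0, 11.0, 21.0, 28.0, 22.0, 17.0, 13.0, 10.0, 8.0, 0.0 m³/s.
ΣQ_DR = 139.0 m³/s.
With Δt = 1.5 h = 5400 s, V = ΣQ_DR · Δt = 139.0 × 5400 = 7.51 × 10^5 m³.

V ≈ 7.51 × 10^5 m³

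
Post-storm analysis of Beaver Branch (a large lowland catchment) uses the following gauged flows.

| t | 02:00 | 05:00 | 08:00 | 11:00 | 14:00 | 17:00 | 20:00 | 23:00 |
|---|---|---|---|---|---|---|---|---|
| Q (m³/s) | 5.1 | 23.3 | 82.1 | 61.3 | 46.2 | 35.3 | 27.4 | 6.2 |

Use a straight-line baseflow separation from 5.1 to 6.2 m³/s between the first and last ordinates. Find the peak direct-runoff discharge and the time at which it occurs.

Subtracting baseflow gives direct-runoff ordinates: 0.00, 18.04, 76.69, 55.73, 40.47, 29.41, 21.36, 0.00 m³/s.
The maximum is 76.69 m³/s, occurring at the reading for t = 08:00.

Q_p = 76.69 m³/s at t = 08:00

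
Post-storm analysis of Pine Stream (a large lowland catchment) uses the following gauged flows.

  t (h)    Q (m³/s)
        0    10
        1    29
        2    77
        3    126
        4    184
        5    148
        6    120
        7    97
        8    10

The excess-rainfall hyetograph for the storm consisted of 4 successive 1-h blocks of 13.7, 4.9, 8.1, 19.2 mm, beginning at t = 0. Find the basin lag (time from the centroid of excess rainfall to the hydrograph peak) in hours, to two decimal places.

Centroid of excess rainfall: t_c = Σ P_i·t̄_i / ΣP_i = 2.2146 h (block centres at 0.5, 1.5, 2.5, 3.5 h).
Hydrograph peak occurs at t = 4 h, so basin lag t_L = 4 − 2.2146 = 1.79 h.

t_L ≈ 1.79 h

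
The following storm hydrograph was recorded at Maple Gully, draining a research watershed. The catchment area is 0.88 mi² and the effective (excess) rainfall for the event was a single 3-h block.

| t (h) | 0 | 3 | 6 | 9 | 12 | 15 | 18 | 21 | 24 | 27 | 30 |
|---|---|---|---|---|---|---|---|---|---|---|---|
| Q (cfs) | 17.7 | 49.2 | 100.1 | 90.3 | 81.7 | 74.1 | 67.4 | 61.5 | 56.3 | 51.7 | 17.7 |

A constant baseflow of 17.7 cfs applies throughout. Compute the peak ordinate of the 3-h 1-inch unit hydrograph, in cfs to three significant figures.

Direct runoff: 0.0, 31.5, 82.4, 72.6, 64.0, 56.4, 49.7, 43.8, 38.6, 34.0, 0.0 cfs; ΣQ_DR = 473.0 cfs, peak = 82.4 cfs.
Runoff depth d = ΣQ_DR·Δt / A = 473.0 × 10800 / (0.88 mi²) = 2.499 in.
The 1-inch UH is the DRH scaled by (1 in)/d, so U_p = 82.4 × 1/2.499 = 33.0 cfs.

U_p ≈ 33.0 cfs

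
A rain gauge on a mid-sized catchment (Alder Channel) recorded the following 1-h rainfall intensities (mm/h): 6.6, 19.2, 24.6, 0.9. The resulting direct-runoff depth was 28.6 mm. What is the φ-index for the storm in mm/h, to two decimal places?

φ ≈ 7.60 mm/h

Only the 2 blocks with intensity above φ contribute runoff: 19.2, 24.6 mm/h.
Σ(I−φ)·Δt = d  ⇒  (19.2+24.6 − 2φ)·1 = 28.6
φ = (43.80 − 28.6/1) / 2 = 7.60 mm/h.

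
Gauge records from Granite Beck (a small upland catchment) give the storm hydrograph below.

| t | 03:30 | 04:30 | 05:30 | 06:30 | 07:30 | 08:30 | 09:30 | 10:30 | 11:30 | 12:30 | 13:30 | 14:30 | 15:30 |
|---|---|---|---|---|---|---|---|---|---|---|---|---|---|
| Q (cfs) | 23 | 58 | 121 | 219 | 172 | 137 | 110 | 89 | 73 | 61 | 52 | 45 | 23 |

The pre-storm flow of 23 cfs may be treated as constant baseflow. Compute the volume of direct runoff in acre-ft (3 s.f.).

Direct-runoff ordinates (Q − Q_b): 0.0, 35.0, 98.0, 196.0, 149.0, 114.0, 87.0, 66.0, 50.0, 38.0, 29.0, 22.0, 0.0 cfs.
ΣQ_DR = 884.0 cfs.
With Δt = 1 h = 3600 s, V = ΣQ_DR · Δt = 884.0 × 3600 = 3.18 × 10^6 ft³ = 73.1 acre-ft.

V ≈ 73.1 acre-ft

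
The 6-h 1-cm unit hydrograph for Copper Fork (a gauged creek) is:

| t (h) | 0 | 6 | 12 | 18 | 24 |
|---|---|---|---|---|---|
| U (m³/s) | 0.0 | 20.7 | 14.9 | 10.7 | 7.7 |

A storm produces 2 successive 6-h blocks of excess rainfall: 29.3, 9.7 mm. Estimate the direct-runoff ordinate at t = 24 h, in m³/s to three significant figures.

By discrete convolution, Q_j = Σ (P_i / 10 mm) · U_{j−i}.
At t = 24 h (j=4): Q = (29.3/10)·7.7 + (9.7/10)·10.7 = 32.9 m³/s.

Q ≈ 32.9 m³/s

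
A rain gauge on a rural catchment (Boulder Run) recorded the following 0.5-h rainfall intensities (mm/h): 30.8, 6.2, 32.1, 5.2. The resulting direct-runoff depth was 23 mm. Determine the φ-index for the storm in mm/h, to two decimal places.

Only the 2 blocks with intensity above φ contribute runoff: 30.8, 32.1 mm/h.
Σ(I−φ)·Δt = d  ⇒  (30.8+32.1 − 2φ)·0.5 = 23
φ = (62.90 − 23/0.5) / 2 = 8.45 mm/h.

φ ≈ 8.45 mm/h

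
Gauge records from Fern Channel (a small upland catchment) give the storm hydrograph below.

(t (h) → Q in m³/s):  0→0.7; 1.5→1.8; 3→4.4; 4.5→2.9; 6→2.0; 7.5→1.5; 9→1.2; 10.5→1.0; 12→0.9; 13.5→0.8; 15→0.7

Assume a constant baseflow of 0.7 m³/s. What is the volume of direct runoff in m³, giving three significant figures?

Direct-runoff ordinates (Q − Q_b): 0.0, 1.1, 3.7, 2.2, 1.3, 0.8, 0.5, 0.3, 0.2, 0.1, 0.0 m³/s.
ΣQ_DR = 10.20 m³/s.
With Δt = 1.5 h = 5400 s, V = ΣQ_DR · Δt = 10.20 × 5400 = 55100 m³.

V ≈ 55100 m³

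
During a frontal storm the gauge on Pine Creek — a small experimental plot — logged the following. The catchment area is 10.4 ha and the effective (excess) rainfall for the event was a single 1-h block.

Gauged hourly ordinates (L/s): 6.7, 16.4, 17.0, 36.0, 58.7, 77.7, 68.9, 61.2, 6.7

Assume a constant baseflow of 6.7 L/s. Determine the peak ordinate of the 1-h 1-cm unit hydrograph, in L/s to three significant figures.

Direct runoff: 0.0, 9.7, 10.3, 29.3, 52.0, 71.0, 62.2, 54.5, 0.0 L/s; ΣQ_DR = 289.0 L/s, peak = 71.0 L/s.
Runoff depth d = ΣQ_DR·Δt / A = 289.0 × 3600 / (10.4 ha) = 10.00 mm.
The 1-cm UH is the DRH scaled by (10 mm)/d, so U_p = 71.0 × 10/10.00 = 71.0 L/s.

U_p ≈ 71.0 L/s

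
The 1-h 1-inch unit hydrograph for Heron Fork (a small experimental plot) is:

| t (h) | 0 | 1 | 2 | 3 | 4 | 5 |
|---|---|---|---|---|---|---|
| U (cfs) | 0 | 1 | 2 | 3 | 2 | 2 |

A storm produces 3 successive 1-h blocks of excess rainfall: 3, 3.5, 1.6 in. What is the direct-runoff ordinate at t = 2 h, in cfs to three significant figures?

Q ≈ 9.50 cfs

By discrete convolution, Q_j = Σ (P_i / 1 in) · U_{j−i}.
At t = 2 h (j=2): Q = (3/1)·2 + (3.5/1)·1 + (1.6/1)·0 = 9.50 cfs.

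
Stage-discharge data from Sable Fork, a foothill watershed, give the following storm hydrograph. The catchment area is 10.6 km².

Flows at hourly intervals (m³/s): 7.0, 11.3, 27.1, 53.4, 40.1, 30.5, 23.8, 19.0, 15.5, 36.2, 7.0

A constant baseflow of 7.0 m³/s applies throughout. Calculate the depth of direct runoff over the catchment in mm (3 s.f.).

Direct runoff: 0.0, 4.3, 20.1, 46.4, 33.1, 23.5, 16.8, 12.0, 8.5, 29.2, 0.0 m³/s; ΣQ_DR = 193.9 m³/s.
V = ΣQ_DR · Δt = 193.9 × 3600 s = 6.980 × 10^5 m³.
Over A = 10.6 km², depth = V / A = 65.9 mm.

d ≈ 65.9 mm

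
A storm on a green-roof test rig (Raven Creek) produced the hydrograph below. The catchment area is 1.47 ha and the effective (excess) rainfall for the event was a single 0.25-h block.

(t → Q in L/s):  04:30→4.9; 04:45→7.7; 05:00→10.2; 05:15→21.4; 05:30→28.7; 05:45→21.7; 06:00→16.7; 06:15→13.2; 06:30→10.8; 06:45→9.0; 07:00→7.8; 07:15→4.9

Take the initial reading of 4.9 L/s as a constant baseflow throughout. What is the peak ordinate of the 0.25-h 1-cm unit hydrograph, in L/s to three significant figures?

U_p ≈ 39.6 L/s

Direct runoff: 0.0, 2.8, 5.3, 16.5, 23.8, 16.8, 11.8, 8.3, 5.9, 4.1, 2.9, 0.0 L/s; ΣQ_DR = 98.20 L/s, peak = 23.8 L/s.
Runoff depth d = ΣQ_DR·Δt / A = 98.20 × 900 / (1.47 ha) = 6.012 mm.
The 1-cm UH is the DRH scaled by (10 mm)/d, so U_p = 23.8 × 10/6.012 = 39.6 L/s.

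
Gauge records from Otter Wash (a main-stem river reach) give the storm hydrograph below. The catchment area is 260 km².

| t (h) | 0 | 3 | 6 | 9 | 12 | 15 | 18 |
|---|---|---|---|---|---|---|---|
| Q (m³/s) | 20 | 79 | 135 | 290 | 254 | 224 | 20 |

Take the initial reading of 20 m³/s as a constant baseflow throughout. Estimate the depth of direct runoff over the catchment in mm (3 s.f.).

Direct runoff: 0.0, 59.0, 115.0, 270.0, 234.0, 204.0, 0.0 m³/s; ΣQ_DR = 882.0 m³/s.
V = ΣQ_DR · Δt = 882.0 × 10800 s = 9.526 × 10^6 m³.
Over A = 260 km², depth = V / A = 36.6 mm.

d ≈ 36.6 mm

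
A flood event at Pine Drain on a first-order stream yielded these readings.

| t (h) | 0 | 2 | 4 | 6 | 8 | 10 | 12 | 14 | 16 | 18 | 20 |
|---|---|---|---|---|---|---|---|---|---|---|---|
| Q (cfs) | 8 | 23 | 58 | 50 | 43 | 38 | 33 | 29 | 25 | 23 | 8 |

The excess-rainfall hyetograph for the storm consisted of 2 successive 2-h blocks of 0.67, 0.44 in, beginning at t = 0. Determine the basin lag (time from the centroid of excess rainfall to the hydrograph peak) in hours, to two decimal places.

Centroid of excess rainfall: t_c = Σ P_i·t̄_i / ΣP_i = 1.7928 h (block centres at 1, 3 h).
Hydrograph peak occurs at t = 4 h, so basin lag t_L = 4 − 1.7928 = 2.21 h.

t_L ≈ 2.21 h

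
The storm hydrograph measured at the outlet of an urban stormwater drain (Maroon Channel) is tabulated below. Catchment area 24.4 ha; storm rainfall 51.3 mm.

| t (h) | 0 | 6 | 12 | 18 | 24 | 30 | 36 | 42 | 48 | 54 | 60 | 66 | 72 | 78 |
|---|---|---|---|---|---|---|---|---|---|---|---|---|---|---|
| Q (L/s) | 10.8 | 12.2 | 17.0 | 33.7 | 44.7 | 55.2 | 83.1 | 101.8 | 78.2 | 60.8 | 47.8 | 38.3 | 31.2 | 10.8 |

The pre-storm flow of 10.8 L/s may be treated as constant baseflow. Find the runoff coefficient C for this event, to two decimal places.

C ≈ 0.82

ΣQ_DR = 474.4 L/s; V = ΣQ_DR·Δt = 1.025 × 10^7 L.
Runoff depth d = V / A = 42.00 mm.
C = d / P = 42.00 / 51.3 = 0.82.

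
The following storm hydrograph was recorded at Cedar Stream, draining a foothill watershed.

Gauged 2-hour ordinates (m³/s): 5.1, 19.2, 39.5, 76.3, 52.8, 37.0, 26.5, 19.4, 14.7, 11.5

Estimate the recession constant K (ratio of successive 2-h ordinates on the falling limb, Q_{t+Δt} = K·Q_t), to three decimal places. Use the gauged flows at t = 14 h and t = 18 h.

Using the recession-limb readings at t = 14 h and t = 18 h: Q falls from 19.4 to 11.5 m³/s over 2 intervals.
K = (Q₂/Q₁)^(1/2) = (11.5/19.4)^(1/2) = 0.770.

K ≈ 0.770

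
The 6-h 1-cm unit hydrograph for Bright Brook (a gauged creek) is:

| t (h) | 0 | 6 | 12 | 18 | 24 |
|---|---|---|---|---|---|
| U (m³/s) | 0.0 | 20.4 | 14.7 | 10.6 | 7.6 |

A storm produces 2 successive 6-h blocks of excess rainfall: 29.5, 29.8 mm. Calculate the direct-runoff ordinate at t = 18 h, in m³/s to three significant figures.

Q ≈ 75.1 m³/s

By discrete convolution, Q_j = Σ (P_i / 10 mm) · U_{j−i}.
At t = 18 h (j=3): Q = (29.5/10)·10.6 + (29.8/10)·14.7 = 75.1 m³/s.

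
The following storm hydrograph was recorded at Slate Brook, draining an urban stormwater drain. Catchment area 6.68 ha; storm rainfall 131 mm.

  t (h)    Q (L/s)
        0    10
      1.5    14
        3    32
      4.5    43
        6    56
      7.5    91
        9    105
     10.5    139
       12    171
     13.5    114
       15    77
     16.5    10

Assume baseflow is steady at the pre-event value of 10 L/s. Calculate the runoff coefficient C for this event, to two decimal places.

ΣQ_DR = 742.0 L/s; V = ΣQ_DR·Δt = 4.007 × 10^6 L.
Runoff depth d = V / A = 59.98 mm.
C = d / P = 59.98 / 131 = 0.46.

C ≈ 0.46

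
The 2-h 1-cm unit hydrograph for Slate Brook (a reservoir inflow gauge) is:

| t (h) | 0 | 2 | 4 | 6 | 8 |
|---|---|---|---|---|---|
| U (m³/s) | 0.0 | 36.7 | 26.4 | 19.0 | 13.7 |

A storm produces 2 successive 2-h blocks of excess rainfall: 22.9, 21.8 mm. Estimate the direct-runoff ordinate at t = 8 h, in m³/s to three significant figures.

Q ≈ 72.8 m³/s

By discrete convolution, Q_j = Σ (P_i / 10 mm) · U_{j−i}.
At t = 8 h (j=4): Q = (22.9/10)·13.7 + (21.8/10)·19.0 = 72.8 m³/s.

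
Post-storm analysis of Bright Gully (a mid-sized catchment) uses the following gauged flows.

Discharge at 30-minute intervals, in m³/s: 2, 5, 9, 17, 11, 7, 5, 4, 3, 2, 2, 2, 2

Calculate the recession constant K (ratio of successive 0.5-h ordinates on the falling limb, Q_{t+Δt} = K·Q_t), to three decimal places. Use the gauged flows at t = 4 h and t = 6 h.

K ≈ 0.904

Using the recession-limb readings at t = 4 h and t = 6 h: Q falls from 3 to 2 m³/s over 4 intervals.
K = (Q₂/Q₁)^(1/4) = (2/3)^(1/4) = 0.904.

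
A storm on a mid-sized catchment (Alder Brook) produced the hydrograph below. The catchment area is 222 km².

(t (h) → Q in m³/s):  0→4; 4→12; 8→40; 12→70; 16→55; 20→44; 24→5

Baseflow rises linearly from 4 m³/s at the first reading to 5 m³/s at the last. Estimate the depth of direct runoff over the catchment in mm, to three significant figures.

Direct runoff: 0.00, 7.83, 35.67, 65.50, 50.33, 39.17, 0.00 m³/s; ΣQ_DR = 198.5 m³/s.
V = ΣQ_DR · Δt = 198.5 × 14400 s = 2.858 × 10^6 m³.
Over A = 222 km², depth = V / A = 12.9 mm.

d ≈ 12.9 mm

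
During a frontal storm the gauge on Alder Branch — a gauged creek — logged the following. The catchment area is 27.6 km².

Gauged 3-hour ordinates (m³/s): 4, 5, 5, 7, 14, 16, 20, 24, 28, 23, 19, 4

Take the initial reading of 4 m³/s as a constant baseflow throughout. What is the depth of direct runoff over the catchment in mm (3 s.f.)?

d ≈ 47.3 mm

Direct runoff: 0.0, 1.0, 1.0, 3.0, 10.0, 12.0, 16.0, 20.0, 24.0, 19.0, 15.0, 0.0 m³/s; ΣQ_DR = 121.0 m³/s.
V = ΣQ_DR · Δt = 121.0 × 10800 s = 1.307 × 10^6 m³.
Over A = 27.6 km², depth = V / A = 47.3 mm.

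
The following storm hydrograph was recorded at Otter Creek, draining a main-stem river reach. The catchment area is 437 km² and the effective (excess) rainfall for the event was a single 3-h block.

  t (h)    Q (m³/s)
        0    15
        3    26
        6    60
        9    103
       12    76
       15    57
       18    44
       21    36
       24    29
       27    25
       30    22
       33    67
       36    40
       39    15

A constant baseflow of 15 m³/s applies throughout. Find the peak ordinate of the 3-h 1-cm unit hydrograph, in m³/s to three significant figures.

Direct runoff: 0.0, 11.0, 45.0, 88.0, 61.0, 42.0, 29.0, 21.0, 14.0, 10.0, 7.0, 52.0, 25.0, 0.0 m³/s; ΣQ_DR = 405.0 m³/s, peak = 88.0 m³/s.
Runoff depth d = ΣQ_DR·Δt / A = 405.0 × 10800 / (437 km²) = 10.01 mm.
The 1-cm UH is the DRH scaled by (10 mm)/d, so U_p = 88.0 × 10/10.01 = 87.9 m³/s.

U_p ≈ 87.9 m³/s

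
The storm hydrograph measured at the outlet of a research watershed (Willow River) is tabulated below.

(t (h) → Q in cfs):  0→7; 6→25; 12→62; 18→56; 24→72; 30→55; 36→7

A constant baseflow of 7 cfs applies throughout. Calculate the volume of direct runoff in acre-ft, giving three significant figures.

Direct-runoff ordinates (Q − Q_b): 0.0, 18.0, 55.0, 49.0, 65.0, 48.0, 0.0 cfs.
ΣQ_DR = 235.0 cfs.
With Δt = 6 h = 21600 s, V = ΣQ_DR · Δt = 235.0 × 21600 = 5.08 × 10^6 ft³ = 117 acre-ft.

V ≈ 117 acre-ft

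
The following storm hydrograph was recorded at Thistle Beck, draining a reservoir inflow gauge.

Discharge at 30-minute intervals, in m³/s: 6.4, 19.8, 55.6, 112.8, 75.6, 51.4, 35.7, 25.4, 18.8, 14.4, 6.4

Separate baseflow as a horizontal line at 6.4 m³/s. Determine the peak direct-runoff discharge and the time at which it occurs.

Q_p = 106.4 m³/s at t = 1.5 h

Subtracting baseflow gives direct-runoff ordinates: 0.0, 13.4, 49.2, 106.4, 69.2, 45.0, 29.3, 19.0, 12.4, 8.0, 0.0 m³/s.
The maximum is 106.4 m³/s, occurring at the reading for t = 1.5 h.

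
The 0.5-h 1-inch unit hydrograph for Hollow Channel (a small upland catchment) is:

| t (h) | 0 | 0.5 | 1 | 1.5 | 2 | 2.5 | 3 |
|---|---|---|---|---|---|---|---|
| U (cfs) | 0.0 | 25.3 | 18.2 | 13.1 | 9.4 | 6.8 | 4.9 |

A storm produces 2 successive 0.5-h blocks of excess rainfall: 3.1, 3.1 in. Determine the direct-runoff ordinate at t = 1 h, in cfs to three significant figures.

By discrete convolution, Q_j = Σ (P_i / 1 in) · U_{j−i}.
At t = 1 h (j=2): Q = (3.1/1)·18.2 + (3.1/1)·25.3 = 135 cfs.

Q ≈ 135 cfs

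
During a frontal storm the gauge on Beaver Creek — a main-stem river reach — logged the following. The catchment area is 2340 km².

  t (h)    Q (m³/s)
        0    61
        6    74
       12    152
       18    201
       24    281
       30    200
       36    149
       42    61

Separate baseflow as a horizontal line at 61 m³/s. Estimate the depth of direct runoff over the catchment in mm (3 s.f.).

Direct runoff: 0.0, 13.0, 91.0, 140.0, 220.0, 139.0, 88.0, 0.0 m³/s; ΣQ_DR = 691.0 m³/s.
V = ΣQ_DR · Δt = 691.0 × 21600 s = 1.493 × 10^7 m³.
Over A = 2340 km², depth = V / A = 6.38 mm.

d ≈ 6.38 mm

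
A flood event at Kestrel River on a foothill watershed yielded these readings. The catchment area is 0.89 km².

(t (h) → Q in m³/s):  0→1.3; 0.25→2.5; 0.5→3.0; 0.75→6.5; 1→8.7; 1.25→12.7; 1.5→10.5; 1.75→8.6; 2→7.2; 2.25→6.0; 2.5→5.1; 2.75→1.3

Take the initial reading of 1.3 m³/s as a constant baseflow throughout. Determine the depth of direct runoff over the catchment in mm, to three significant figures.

d ≈ 58.4 mm

Direct runoff: 0.0, 1.2, 1.7, 5.2, 7.4, 11.4, 9.2, 7.3, 5.9, 4.7, 3.8, 0.0 m³/s; ΣQ_DR = 57.80 m³/s.
V = ΣQ_DR · Δt = 57.80 × 900 s = 52020 m³.
Over A = 0.89 km², depth = V / A = 58.4 mm.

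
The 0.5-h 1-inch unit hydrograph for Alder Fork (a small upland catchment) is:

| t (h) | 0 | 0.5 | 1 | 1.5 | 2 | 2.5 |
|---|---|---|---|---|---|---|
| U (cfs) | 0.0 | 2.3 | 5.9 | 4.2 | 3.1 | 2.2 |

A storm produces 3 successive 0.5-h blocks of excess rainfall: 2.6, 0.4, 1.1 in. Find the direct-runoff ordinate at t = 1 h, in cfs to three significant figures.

Q ≈ 16.3 cfs

By discrete convolution, Q_j = Σ (P_i / 1 in) · U_{j−i}.
At t = 1 h (j=2): Q = (2.6/1)·5.9 + (0.4/1)·2.3 + (1.1/1)·0.0 = 16.3 cfs.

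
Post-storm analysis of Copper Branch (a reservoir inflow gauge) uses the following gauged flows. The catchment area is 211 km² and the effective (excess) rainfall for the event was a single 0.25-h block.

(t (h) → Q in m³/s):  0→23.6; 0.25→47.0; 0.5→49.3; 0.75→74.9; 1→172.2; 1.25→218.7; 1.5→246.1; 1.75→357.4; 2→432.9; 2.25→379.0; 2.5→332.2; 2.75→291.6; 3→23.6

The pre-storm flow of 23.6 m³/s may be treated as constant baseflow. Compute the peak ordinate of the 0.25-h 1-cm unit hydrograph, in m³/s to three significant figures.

U_p ≈ 410 m³/s

Direct runoff: 0.0, 23.4, 25.7, 51.3, 148.6, 195.1, 222.5, 333.8, 409.3, 355.4, 308.6, 268.0, 0.0 m³/s; ΣQ_DR = 2342 m³/s, peak = 409.3 m³/s.
Runoff depth d = ΣQ_DR·Δt / A = 2342 × 900 / (211 km²) = 9.988 mm.
The 1-cm UH is the DRH scaled by (10 mm)/d, so U_p = 409.3 × 10/9.988 = 410 m³/s.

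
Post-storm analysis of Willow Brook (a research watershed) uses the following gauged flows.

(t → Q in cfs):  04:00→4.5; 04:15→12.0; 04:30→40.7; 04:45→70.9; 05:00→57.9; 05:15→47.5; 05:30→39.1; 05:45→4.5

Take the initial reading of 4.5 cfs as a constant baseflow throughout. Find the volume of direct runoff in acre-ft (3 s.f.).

Direct-runoff ordinates (Q − Q_b): 0.0, 7.5, 36.2, 66.4, 53.4, 43.0, 34.6, 0.0 cfs.
ΣQ_DR = 241.1 cfs.
With Δt = 0.25 h = 900 s, V = ΣQ_DR · Δt = 241.1 × 900 = 2.17 × 10^5 ft³ = 4.98 acre-ft.

V ≈ 4.98 acre-ft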